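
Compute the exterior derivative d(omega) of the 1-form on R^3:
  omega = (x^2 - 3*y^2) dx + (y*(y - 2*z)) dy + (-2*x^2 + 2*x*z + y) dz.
d(omega) = (6*y) dx ∧ dy + (-4*x + 2*z) dx ∧ dz + (2*y + 1) dy ∧ dz

For a 1-form omega = sum_i f_i dx_i, the exterior derivative is
  d(omega) = sum_{i < j} (∂f_j/∂x_i - ∂f_i/∂x_j) dx_i ∧ dx_j.
  coefficient of dx ∧ dy: ∂f_2/∂x - ∂f_1/∂y = ∂(y*(y - 2*z))/∂x - ∂(x^2 - 3*y^2)/∂y = 6*y
  coefficient of dx ∧ dz: ∂f_3/∂x - ∂f_1/∂z = ∂(-2*x^2 + 2*x*z + y)/∂x - ∂(x^2 - 3*y^2)/∂z = -4*x + 2*z
  coefficient of dy ∧ dz: ∂f_3/∂y - ∂f_2/∂z = ∂(-2*x^2 + 2*x*z + y)/∂y - ∂(y*(y - 2*z))/∂z = 2*y + 1
Assembling: d(omega) = (6*y) dx ∧ dy + (-4*x + 2*z) dx ∧ dz + (2*y + 1) dy ∧ dz.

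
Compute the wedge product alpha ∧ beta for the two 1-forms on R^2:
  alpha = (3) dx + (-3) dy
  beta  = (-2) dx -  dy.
alpha ∧ beta = (-9) dx ∧ dy

Distribute the wedge, using dx_i ∧ dx_j = -dx_j ∧ dx_i and dx_i ∧ dx_i = 0. For each pair (i, j) with i < j, the coefficient of dx_i ∧ dx_j in alpha ∧ beta is (alpha_i * beta_j - alpha_j * beta_i). Collecting: alpha ∧ beta = (-9) dx ∧ dy.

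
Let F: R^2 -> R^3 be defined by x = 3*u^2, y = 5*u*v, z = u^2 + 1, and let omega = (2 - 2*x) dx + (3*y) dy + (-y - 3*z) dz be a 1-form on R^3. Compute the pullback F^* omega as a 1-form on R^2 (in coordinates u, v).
F^* omega = (u*(-42*u^2 - 10*u*v + 75*v^2 + 6)) du + (75*u^2*v) dv

Using F^*(f dg) = (f ∘ F) d(g ∘ F), substitute each coordinate x_i by F_i(u, v) in f_i, and replace dx_i by d F_i = (∂F_i/∂u) du + (∂F_i/∂v) dv.
  For the x component: f_1(F) = 2 - 6*u^2; d F_1 = (6*u) du + (0) dv
  For the y component: f_2(F) = 15*u*v; d F_2 = (5*v) du + (5*u) dv
  For the z component: f_3(F) = -3*u^2 - 5*u*v - 3; d F_3 = (2*u) du + (0) dv
Combining and collecting du, dv coefficients:
  coeff of du: u*(-42*u^2 - 10*u*v + 75*v^2 + 6)
  coeff of dv: 75*u^2*v
F^* omega = (u*(-42*u^2 - 10*u*v + 75*v^2 + 6)) du + (75*u^2*v) dv.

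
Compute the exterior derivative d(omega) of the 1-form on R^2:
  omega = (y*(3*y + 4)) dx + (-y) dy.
d(omega) = (-6*y - 4) dx ∧ dy

For a 1-form omega = sum_i f_i dx_i, the exterior derivative is
  d(omega) = sum_{i < j} (∂f_j/∂x_i - ∂f_i/∂x_j) dx_i ∧ dx_j.
  coefficient of dx ∧ dy: ∂f_2/∂x - ∂f_1/∂y = ∂(-y)/∂x - ∂(y*(3*y + 4))/∂y = -6*y - 4
Assembling: d(omega) = (-6*y - 4) dx ∧ dy.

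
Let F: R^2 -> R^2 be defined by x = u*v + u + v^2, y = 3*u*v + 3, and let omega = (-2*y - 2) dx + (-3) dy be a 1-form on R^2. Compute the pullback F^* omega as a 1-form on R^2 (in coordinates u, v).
F^* omega = (-6*u*v^2 - 6*u*v - 17*v - 8) du + (-6*u^2*v - 12*u*v^2 - 17*u - 16*v) dv

Using F^*(f dg) = (f ∘ F) d(g ∘ F), substitute each coordinate x_i by F_i(u, v) in f_i, and replace dx_i by d F_i = (∂F_i/∂u) du + (∂F_i/∂v) dv.
  For the x component: f_1(F) = -6*u*v - 8; d F_1 = (v + 1) du + (u + 2*v) dv
  For the y component: f_2(F) = -3; d F_2 = (3*v) du + (3*u) dv
Combining and collecting du, dv coefficients:
  coeff of du: -6*u*v^2 - 6*u*v - 17*v - 8
  coeff of dv: -6*u^2*v - 12*u*v^2 - 17*u - 16*v
F^* omega = (-6*u*v^2 - 6*u*v - 17*v - 8) du + (-6*u^2*v - 12*u*v^2 - 17*u - 16*v) dv.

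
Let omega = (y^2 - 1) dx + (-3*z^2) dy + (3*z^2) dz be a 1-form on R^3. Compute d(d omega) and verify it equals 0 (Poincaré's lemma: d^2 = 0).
d(d omega) = 0

Step 1: d omega = sum_{i<j} (∂f_j/∂x_i - ∂f_i/∂x_j) dx_i ∧ dx_j:
  coeff of dx ∧ dy: -2*y
  coeff of dx ∧ dz: 0
  coeff of dy ∧ dz: 6*z
Step 2: Apply d again to each 2-form coefficient. The only possible 3-form in R^3 is dx ∧ dy ∧ dz, with coefficient
  ∂(coeff of dy∧dz)/∂x - ∂(coeff of dx∧dz)/∂y + ∂(coeff of dx∧dy)/∂z
  = ∂/∂x (6*z) - ∂/∂y (0) + ∂/∂z (-2*y).
Each of these terms simplifies to sums of mixed partials that cancel in pairs. The result is 0 (by equality of mixed partials for smooth functions — Schwarz / Clairaut).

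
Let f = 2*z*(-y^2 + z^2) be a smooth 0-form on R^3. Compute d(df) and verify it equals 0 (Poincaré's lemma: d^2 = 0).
d(df) = 0

Step 1: df = sum_i (∂f/∂x_i) dx_i = (0) dx + (-4*y*z) dy + (-2*y^2 + 6*z^2) dz.
Step 2: Apply d again. Using the 1-form formula, the coefficient of dx ∧ dy in d(df) is ∂^2 f/∂x ∂y - ∂^2 f/∂y ∂x = (0) - (0) = 0 (equality of mixed partials for smooth f).
Similarly for dx ∧ dz and dy ∧ dz — all coefficients vanish. So d(df) = 0.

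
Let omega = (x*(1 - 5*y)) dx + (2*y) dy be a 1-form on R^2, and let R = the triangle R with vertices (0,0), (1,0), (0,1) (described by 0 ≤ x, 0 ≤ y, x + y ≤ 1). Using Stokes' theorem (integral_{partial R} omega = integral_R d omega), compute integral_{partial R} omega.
integral_(partial R) omega = 5/6

Stokes: integral_partial_R omega = integral_R d omega with d omega = (∂Q/∂x - ∂P/∂y) dx ∧ dy.
  ∂Q/∂x = 0
  ∂P/∂y = -5*x
  integrand = ∂Q/∂x - ∂P/∂y = 5*x.
Integrating over R: integral_0^1 integral_0^{1-x} (5*x) dy dx = 5/6.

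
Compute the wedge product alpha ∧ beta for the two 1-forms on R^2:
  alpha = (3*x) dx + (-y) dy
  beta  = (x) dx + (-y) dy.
alpha ∧ beta = (-2*x*y) dx ∧ dy

Distribute the wedge, using dx_i ∧ dx_j = -dx_j ∧ dx_i and dx_i ∧ dx_i = 0. For each pair (i, j) with i < j, the coefficient of dx_i ∧ dx_j in alpha ∧ beta is (alpha_i * beta_j - alpha_j * beta_i). Collecting: alpha ∧ beta = (-2*x*y) dx ∧ dy.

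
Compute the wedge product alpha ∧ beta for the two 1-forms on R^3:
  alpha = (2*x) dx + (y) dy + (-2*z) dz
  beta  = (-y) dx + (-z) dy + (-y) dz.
alpha ∧ beta = (-2*x*z + y^2) dx ∧ dy + (-2*y*(x + z)) dx ∧ dz + (-y^2 - 2*z^2) dy ∧ dz

Distribute the wedge, using dx_i ∧ dx_j = -dx_j ∧ dx_i and dx_i ∧ dx_i = 0. For each pair (i, j) with i < j, the coefficient of dx_i ∧ dx_j in alpha ∧ beta is (alpha_i * beta_j - alpha_j * beta_i). Collecting: alpha ∧ beta = (-2*x*z + y^2) dx ∧ dy + (-2*y*(x + z)) dx ∧ dz + (-y^2 - 2*z^2) dy ∧ dz.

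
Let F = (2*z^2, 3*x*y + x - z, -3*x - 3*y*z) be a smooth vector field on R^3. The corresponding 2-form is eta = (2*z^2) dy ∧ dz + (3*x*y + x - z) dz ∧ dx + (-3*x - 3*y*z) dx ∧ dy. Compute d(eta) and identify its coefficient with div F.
d(eta) = (3*x - 3*y) dx ∧ dy ∧ dz; div F = 3*x - 3*y

For a 2-form in R^3 of the form above, applying d gives a 3-form with coefficient ∂P/∂x + ∂Q/∂y + ∂R/∂z:
  ∂P/∂x = 0
  ∂Q/∂y = 3*x
  ∂R/∂z = -3*y
Sum = 3*x - 3*y, which is exactly div F.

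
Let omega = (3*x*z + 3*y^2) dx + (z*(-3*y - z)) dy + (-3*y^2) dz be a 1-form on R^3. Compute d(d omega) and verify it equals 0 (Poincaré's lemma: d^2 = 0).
d(d omega) = 0

Step 1: d omega = sum_{i<j} (∂f_j/∂x_i - ∂f_i/∂x_j) dx_i ∧ dx_j:
  coeff of dx ∧ dy: -6*y
  coeff of dx ∧ dz: -3*x
  coeff of dy ∧ dz: -3*y + 2*z
Step 2: Apply d again to each 2-form coefficient. The only possible 3-form in R^3 is dx ∧ dy ∧ dz, with coefficient
  ∂(coeff of dy∧dz)/∂x - ∂(coeff of dx∧dz)/∂y + ∂(coeff of dx∧dy)/∂z
  = ∂/∂x (-3*y + 2*z) - ∂/∂y (-3*x) + ∂/∂z (-6*y).
Each of these terms simplifies to sums of mixed partials that cancel in pairs. The result is 0 (by equality of mixed partials for smooth functions — Schwarz / Clairaut).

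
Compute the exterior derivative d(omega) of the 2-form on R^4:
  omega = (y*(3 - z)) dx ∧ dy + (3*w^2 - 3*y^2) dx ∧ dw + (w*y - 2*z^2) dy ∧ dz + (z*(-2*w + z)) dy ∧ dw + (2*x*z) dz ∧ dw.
d(omega) = (-y) dx ∧ dy ∧ dz + (6*y) dx ∧ dy ∧ dw + (2*w + y - 2*z) dy ∧ dz ∧ dw + (2*z) dx ∧ dz ∧ dw

For a 2-form omega = sum_{i<j} g_{ij} dx_i ∧ dx_j, the exterior derivative is
  d(omega) = sum_{i<j} d(g_{ij}) ∧ dx_i ∧ dx_j = sum_{i<j, k} (∂g_{ij}/∂x_k) dx_k ∧ dx_i ∧ dx_j.
Expand each term, using dx_k ∧ dx_i ∧ dx_j = sgn(permutation) dx_{(a)} ∧ dx_{(b)} ∧ dx_{(c)} with (a < b < c) sorted:
  d(y*(3 - z)) includes (∂/∂z)(y*(3 - z)) dz = (-y) dz, which multiplied by dx ∧ dy gives (-y) dx ∧ dy ∧ dz
  d(3*w^2 - 3*y^2) includes (∂/∂y)(3*w^2 - 3*y^2) dy = (-6*y) dy, which multiplied by dx ∧ dw gives (6*y) dx ∧ dy ∧ dw
  d(w*y - 2*z^2) includes (∂/∂w)(w*y - 2*z^2) dw = (y) dw, which multiplied by dy ∧ dz gives (y) dy ∧ dz ∧ dw
  d(z*(-2*w + z)) includes (∂/∂z)(z*(-2*w + z)) dz = (-2*w + 2*z) dz, which multiplied by dy ∧ dw gives (2*w - 2*z) dy ∧ dz ∧ dw
  d(2*x*z) includes (∂/∂x)(2*x*z) dx = (2*z) dx, which multiplied by dz ∧ dw gives (2*z) dx ∧ dz ∧ dw
Collecting like 3-forms: d(omega) = (-y) dx ∧ dy ∧ dz + (6*y) dx ∧ dy ∧ dw + (2*w + y - 2*z) dy ∧ dz ∧ dw + (2*z) dx ∧ dz ∧ dw.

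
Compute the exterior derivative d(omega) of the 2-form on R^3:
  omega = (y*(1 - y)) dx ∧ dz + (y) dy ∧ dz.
d(omega) = (2*y - 1) dx ∧ dy ∧ dz

For a 2-form omega = sum_{i<j} g_{ij} dx_i ∧ dx_j, the exterior derivative is
  d(omega) = sum_{i<j} d(g_{ij}) ∧ dx_i ∧ dx_j = sum_{i<j, k} (∂g_{ij}/∂x_k) dx_k ∧ dx_i ∧ dx_j.
Expand each term, using dx_k ∧ dx_i ∧ dx_j = sgn(permutation) dx_{(a)} ∧ dx_{(b)} ∧ dx_{(c)} with (a < b < c) sorted:
  d(y*(1 - y)) includes (∂/∂y)(y*(1 - y)) dy = (1 - 2*y) dy, which multiplied by dx ∧ dz gives (2*y - 1) dx ∧ dy ∧ dz
Collecting like 3-forms: d(omega) = (2*y - 1) dx ∧ dy ∧ dz.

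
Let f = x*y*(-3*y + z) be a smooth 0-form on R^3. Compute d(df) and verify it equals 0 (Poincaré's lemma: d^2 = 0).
d(df) = 0

Step 1: df = sum_i (∂f/∂x_i) dx_i = (y*(-3*y + z)) dx + (x*(-6*y + z)) dy + (x*y) dz.
Step 2: Apply d again. Using the 1-form formula, the coefficient of dx ∧ dy in d(df) is ∂^2 f/∂x ∂y - ∂^2 f/∂y ∂x = (-6*y + z) - (-6*y + z) = 0 (equality of mixed partials for smooth f).
Similarly for dx ∧ dz and dy ∧ dz — all coefficients vanish. So d(df) = 0.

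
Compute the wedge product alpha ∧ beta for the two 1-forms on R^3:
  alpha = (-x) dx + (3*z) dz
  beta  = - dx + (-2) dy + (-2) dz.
alpha ∧ beta = (2*x) dx ∧ dy + (2*x + 3*z) dx ∧ dz + (6*z) dy ∧ dz

Distribute the wedge, using dx_i ∧ dx_j = -dx_j ∧ dx_i and dx_i ∧ dx_i = 0. For each pair (i, j) with i < j, the coefficient of dx_i ∧ dx_j in alpha ∧ beta is (alpha_i * beta_j - alpha_j * beta_i). Collecting: alpha ∧ beta = (2*x) dx ∧ dy + (2*x + 3*z) dx ∧ dz + (6*z) dy ∧ dz.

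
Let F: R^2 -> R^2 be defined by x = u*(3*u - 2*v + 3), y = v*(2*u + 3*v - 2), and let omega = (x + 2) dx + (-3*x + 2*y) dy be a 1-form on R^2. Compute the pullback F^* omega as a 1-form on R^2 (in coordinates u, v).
F^* omega = (18*u^3 - 36*u^2*v + 27*u^2 + 24*u*v^2 - 30*u*v + 21*u + 12*v^3 - 8*v^2 - 4*v + 6) du + (-24*u^3 - 30*u^2*v - 6*u^2 + 72*u*v^2 - 82*u*v + 14*u + 36*v^3 - 36*v^2 + 8*v) dv

Using F^*(f dg) = (f ∘ F) d(g ∘ F), substitute each coordinate x_i by F_i(u, v) in f_i, and replace dx_i by d F_i = (∂F_i/∂u) du + (∂F_i/∂v) dv.
  For the x component: f_1(F) = 3*u^2 - 2*u*v + 3*u + 2; d F_1 = (6*u - 2*v + 3) du + (-2*u) dv
  For the y component: f_2(F) = -9*u^2 + 10*u*v - 9*u + 6*v^2 - 4*v; d F_2 = (2*v) du + (2*u + 6*v - 2) dv
Combining and collecting du, dv coefficients:
  coeff of du: 18*u^3 - 36*u^2*v + 27*u^2 + 24*u*v^2 - 30*u*v + 21*u + 12*v^3 - 8*v^2 - 4*v + 6
  coeff of dv: -24*u^3 - 30*u^2*v - 6*u^2 + 72*u*v^2 - 82*u*v + 14*u + 36*v^3 - 36*v^2 + 8*v
F^* omega = (18*u^3 - 36*u^2*v + 27*u^2 + 24*u*v^2 - 30*u*v + 21*u + 12*v^3 - 8*v^2 - 4*v + 6) du + (-24*u^3 - 30*u^2*v - 6*u^2 + 72*u*v^2 - 82*u*v + 14*u + 36*v^3 - 36*v^2 + 8*v) dv.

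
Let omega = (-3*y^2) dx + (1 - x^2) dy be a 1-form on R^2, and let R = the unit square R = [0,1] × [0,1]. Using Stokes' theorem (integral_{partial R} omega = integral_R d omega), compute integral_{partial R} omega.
integral_(partial R) omega = 2

Stokes: integral_partial_R omega = integral_R d omega with d omega = (∂Q/∂x - ∂P/∂y) dx ∧ dy.
  ∂Q/∂x = -2*x
  ∂P/∂y = -6*y
  integrand = ∂Q/∂x - ∂P/∂y = -2*x + 6*y.
Integrating over R: integral_0^1 integral_0^1 (-2*x + 6*y) dx dy = 2.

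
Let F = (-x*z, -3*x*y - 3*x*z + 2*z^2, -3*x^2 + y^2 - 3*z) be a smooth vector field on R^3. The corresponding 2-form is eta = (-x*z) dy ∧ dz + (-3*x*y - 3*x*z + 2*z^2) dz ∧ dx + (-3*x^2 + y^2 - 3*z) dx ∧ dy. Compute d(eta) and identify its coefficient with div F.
d(eta) = (-3*x - z - 3) dx ∧ dy ∧ dz; div F = -3*x - z - 3

For a 2-form in R^3 of the form above, applying d gives a 3-form with coefficient ∂P/∂x + ∂Q/∂y + ∂R/∂z:
  ∂P/∂x = -z
  ∂Q/∂y = -3*x
  ∂R/∂z = -3
Sum = -3*x - z - 3, which is exactly div F.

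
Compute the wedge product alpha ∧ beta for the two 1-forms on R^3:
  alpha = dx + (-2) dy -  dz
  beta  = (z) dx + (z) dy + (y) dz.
alpha ∧ beta = (3*z) dx ∧ dy + (y + z) dx ∧ dz + (-2*y + z) dy ∧ dz

Distribute the wedge, using dx_i ∧ dx_j = -dx_j ∧ dx_i and dx_i ∧ dx_i = 0. For each pair (i, j) with i < j, the coefficient of dx_i ∧ dx_j in alpha ∧ beta is (alpha_i * beta_j - alpha_j * beta_i). Collecting: alpha ∧ beta = (3*z) dx ∧ dy + (y + z) dx ∧ dz + (-2*y + z) dy ∧ dz.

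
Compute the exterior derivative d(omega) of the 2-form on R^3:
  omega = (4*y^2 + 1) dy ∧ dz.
d(omega) = 0

For a 2-form omega = sum_{i<j} g_{ij} dx_i ∧ dx_j, the exterior derivative is
  d(omega) = sum_{i<j} d(g_{ij}) ∧ dx_i ∧ dx_j = sum_{i<j, k} (∂g_{ij}/∂x_k) dx_k ∧ dx_i ∧ dx_j.
Expand each term, using dx_k ∧ dx_i ∧ dx_j = sgn(permutation) dx_{(a)} ∧ dx_{(b)} ∧ dx_{(c)} with (a < b < c) sorted:

Collecting like 3-forms: d(omega) = 0.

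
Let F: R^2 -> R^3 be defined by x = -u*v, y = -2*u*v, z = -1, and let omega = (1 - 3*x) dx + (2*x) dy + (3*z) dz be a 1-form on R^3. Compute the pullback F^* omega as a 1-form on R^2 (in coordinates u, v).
F^* omega = (v*(u*v - 1)) du + (u*(u*v - 1)) dv

Using F^*(f dg) = (f ∘ F) d(g ∘ F), substitute each coordinate x_i by F_i(u, v) in f_i, and replace dx_i by d F_i = (∂F_i/∂u) du + (∂F_i/∂v) dv.
  For the x component: f_1(F) = 3*u*v + 1; d F_1 = (-v) du + (-u) dv
  For the y component: f_2(F) = -2*u*v; d F_2 = (-2*v) du + (-2*u) dv
  For the z component: f_3(F) = -3; d F_3 = (0) du + (0) dv
Combining and collecting du, dv coefficients:
  coeff of du: v*(u*v - 1)
  coeff of dv: u*(u*v - 1)
F^* omega = (v*(u*v - 1)) du + (u*(u*v - 1)) dv.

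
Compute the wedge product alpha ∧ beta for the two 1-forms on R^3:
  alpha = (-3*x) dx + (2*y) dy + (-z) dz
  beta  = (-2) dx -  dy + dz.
alpha ∧ beta = (3*x + 4*y) dx ∧ dy + (-3*x - 2*z) dx ∧ dz + (2*y - z) dy ∧ dz

Distribute the wedge, using dx_i ∧ dx_j = -dx_j ∧ dx_i and dx_i ∧ dx_i = 0. For each pair (i, j) with i < j, the coefficient of dx_i ∧ dx_j in alpha ∧ beta is (alpha_i * beta_j - alpha_j * beta_i). Collecting: alpha ∧ beta = (3*x + 4*y) dx ∧ dy + (-3*x - 2*z) dx ∧ dz + (2*y - z) dy ∧ dz.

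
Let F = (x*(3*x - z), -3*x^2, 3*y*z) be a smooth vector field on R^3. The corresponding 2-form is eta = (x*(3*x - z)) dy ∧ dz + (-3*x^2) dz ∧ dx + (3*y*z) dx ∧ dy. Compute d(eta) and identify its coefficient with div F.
d(eta) = (6*x + 3*y - z) dx ∧ dy ∧ dz; div F = 6*x + 3*y - z

For a 2-form in R^3 of the form above, applying d gives a 3-form with coefficient ∂P/∂x + ∂Q/∂y + ∂R/∂z:
  ∂P/∂x = 6*x - z
  ∂Q/∂y = 0
  ∂R/∂z = 3*y
Sum = 6*x + 3*y - z, which is exactly div F.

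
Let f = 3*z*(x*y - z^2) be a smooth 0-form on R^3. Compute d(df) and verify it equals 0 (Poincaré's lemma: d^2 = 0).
d(df) = 0

Step 1: df = sum_i (∂f/∂x_i) dx_i = (3*y*z) dx + (3*x*z) dy + (3*x*y - 9*z^2) dz.
Step 2: Apply d again. Using the 1-form formula, the coefficient of dx ∧ dy in d(df) is ∂^2 f/∂x ∂y - ∂^2 f/∂y ∂x = (3*z) - (3*z) = 0 (equality of mixed partials for smooth f).
Similarly for dx ∧ dz and dy ∧ dz — all coefficients vanish. So d(df) = 0.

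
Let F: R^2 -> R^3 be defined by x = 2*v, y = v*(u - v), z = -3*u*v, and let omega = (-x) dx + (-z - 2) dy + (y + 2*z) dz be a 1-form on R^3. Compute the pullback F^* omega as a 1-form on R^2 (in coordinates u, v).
F^* omega = (v*(18*u*v + 3*v^2 - 2)) du + (u*(18*u*v - 3*v^2 - 2)) dv

Using F^*(f dg) = (f ∘ F) d(g ∘ F), substitute each coordinate x_i by F_i(u, v) in f_i, and replace dx_i by d F_i = (∂F_i/∂u) du + (∂F_i/∂v) dv.
  For the x component: f_1(F) = -2*v; d F_1 = (0) du + (2) dv
  For the y component: f_2(F) = 3*u*v - 2; d F_2 = (v) du + (u - 2*v) dv
  For the z component: f_3(F) = v*(-5*u - v); d F_3 = (-3*v) du + (-3*u) dv
Combining and collecting du, dv coefficients:
  coeff of du: v*(18*u*v + 3*v^2 - 2)
  coeff of dv: u*(18*u*v - 3*v^2 - 2)
F^* omega = (v*(18*u*v + 3*v^2 - 2)) du + (u*(18*u*v - 3*v^2 - 2)) dv.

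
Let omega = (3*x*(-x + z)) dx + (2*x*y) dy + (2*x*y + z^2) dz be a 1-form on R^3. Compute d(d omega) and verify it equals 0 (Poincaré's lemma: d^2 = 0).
d(d omega) = 0

Step 1: d omega = sum_{i<j} (∂f_j/∂x_i - ∂f_i/∂x_j) dx_i ∧ dx_j:
  coeff of dx ∧ dy: 2*y
  coeff of dx ∧ dz: -3*x + 2*y
  coeff of dy ∧ dz: 2*x
Step 2: Apply d again to each 2-form coefficient. The only possible 3-form in R^3 is dx ∧ dy ∧ dz, with coefficient
  ∂(coeff of dy∧dz)/∂x - ∂(coeff of dx∧dz)/∂y + ∂(coeff of dx∧dy)/∂z
  = ∂/∂x (2*x) - ∂/∂y (-3*x + 2*y) + ∂/∂z (2*y).
Each of these terms simplifies to sums of mixed partials that cancel in pairs. The result is 0 (by equality of mixed partials for smooth functions — Schwarz / Clairaut).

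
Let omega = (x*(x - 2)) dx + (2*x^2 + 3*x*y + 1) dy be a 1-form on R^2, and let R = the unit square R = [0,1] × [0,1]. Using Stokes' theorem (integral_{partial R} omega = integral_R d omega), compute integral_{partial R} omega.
integral_(partial R) omega = 7/2

Stokes: integral_partial_R omega = integral_R d omega with d omega = (∂Q/∂x - ∂P/∂y) dx ∧ dy.
  ∂Q/∂x = 4*x + 3*y
  ∂P/∂y = 0
  integrand = ∂Q/∂x - ∂P/∂y = 4*x + 3*y.
Integrating over R: integral_0^1 integral_0^1 (4*x + 3*y) dx dy = 7/2.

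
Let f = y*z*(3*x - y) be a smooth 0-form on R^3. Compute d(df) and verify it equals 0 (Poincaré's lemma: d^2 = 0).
d(df) = 0

Step 1: df = sum_i (∂f/∂x_i) dx_i = (3*y*z) dx + (z*(3*x - 2*y)) dy + (y*(3*x - y)) dz.
Step 2: Apply d again. Using the 1-form formula, the coefficient of dx ∧ dy in d(df) is ∂^2 f/∂x ∂y - ∂^2 f/∂y ∂x = (3*z) - (3*z) = 0 (equality of mixed partials for smooth f).
Similarly for dx ∧ dz and dy ∧ dz — all coefficients vanish. So d(df) = 0.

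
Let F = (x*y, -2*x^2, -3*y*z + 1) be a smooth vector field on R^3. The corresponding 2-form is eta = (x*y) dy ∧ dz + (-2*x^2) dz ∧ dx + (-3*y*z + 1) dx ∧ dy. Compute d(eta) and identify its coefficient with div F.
d(eta) = (-2*y) dx ∧ dy ∧ dz; div F = -2*y

For a 2-form in R^3 of the form above, applying d gives a 3-form with coefficient ∂P/∂x + ∂Q/∂y + ∂R/∂z:
  ∂P/∂x = y
  ∂Q/∂y = 0
  ∂R/∂z = -3*y
Sum = -2*y, which is exactly div F.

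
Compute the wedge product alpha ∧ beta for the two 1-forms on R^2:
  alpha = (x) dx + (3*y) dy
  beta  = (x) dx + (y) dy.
alpha ∧ beta = (-2*x*y) dx ∧ dy

Distribute the wedge, using dx_i ∧ dx_j = -dx_j ∧ dx_i and dx_i ∧ dx_i = 0. For each pair (i, j) with i < j, the coefficient of dx_i ∧ dx_j in alpha ∧ beta is (alpha_i * beta_j - alpha_j * beta_i). Collecting: alpha ∧ beta = (-2*x*y) dx ∧ dy.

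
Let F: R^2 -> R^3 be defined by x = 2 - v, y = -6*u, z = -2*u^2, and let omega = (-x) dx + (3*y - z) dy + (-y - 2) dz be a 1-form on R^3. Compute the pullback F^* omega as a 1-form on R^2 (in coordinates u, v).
F^* omega = (4*u*(29 - 9*u)) du + (2 - v) dv

Using F^*(f dg) = (f ∘ F) d(g ∘ F), substitute each coordinate x_i by F_i(u, v) in f_i, and replace dx_i by d F_i = (∂F_i/∂u) du + (∂F_i/∂v) dv.
  For the x component: f_1(F) = v - 2; d F_1 = (0) du + (-1) dv
  For the y component: f_2(F) = 2*u*(u - 9); d F_2 = (-6) du + (0) dv
  For the z component: f_3(F) = 6*u - 2; d F_3 = (-4*u) du + (0) dv
Combining and collecting du, dv coefficients:
  coeff of du: 4*u*(29 - 9*u)
  coeff of dv: 2 - v
F^* omega = (4*u*(29 - 9*u)) du + (2 - v) dv.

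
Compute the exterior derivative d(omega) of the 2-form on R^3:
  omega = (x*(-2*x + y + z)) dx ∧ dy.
d(omega) = (x) dx ∧ dy ∧ dz

For a 2-form omega = sum_{i<j} g_{ij} dx_i ∧ dx_j, the exterior derivative is
  d(omega) = sum_{i<j} d(g_{ij}) ∧ dx_i ∧ dx_j = sum_{i<j, k} (∂g_{ij}/∂x_k) dx_k ∧ dx_i ∧ dx_j.
Expand each term, using dx_k ∧ dx_i ∧ dx_j = sgn(permutation) dx_{(a)} ∧ dx_{(b)} ∧ dx_{(c)} with (a < b < c) sorted:
  d(x*(-2*x + y + z)) includes (∂/∂z)(x*(-2*x + y + z)) dz = (x) dz, which multiplied by dx ∧ dy gives (x) dx ∧ dy ∧ dz
Collecting like 3-forms: d(omega) = (x) dx ∧ dy ∧ dz.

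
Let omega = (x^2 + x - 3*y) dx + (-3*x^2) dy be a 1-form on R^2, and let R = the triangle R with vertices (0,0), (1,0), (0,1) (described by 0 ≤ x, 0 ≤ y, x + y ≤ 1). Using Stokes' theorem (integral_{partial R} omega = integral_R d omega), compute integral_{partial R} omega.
integral_(partial R) omega = 1/2

Stokes: integral_partial_R omega = integral_R d omega with d omega = (∂Q/∂x - ∂P/∂y) dx ∧ dy.
  ∂Q/∂x = -6*x
  ∂P/∂y = -3
  integrand = ∂Q/∂x - ∂P/∂y = 3 - 6*x.
Integrating over R: integral_0^1 integral_0^{1-x} (3 - 6*x) dy dx = 1/2.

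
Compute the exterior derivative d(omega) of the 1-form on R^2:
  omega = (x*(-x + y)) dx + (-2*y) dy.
d(omega) = (-x) dx ∧ dy

For a 1-form omega = sum_i f_i dx_i, the exterior derivative is
  d(omega) = sum_{i < j} (∂f_j/∂x_i - ∂f_i/∂x_j) dx_i ∧ dx_j.
  coefficient of dx ∧ dy: ∂f_2/∂x - ∂f_1/∂y = ∂(-2*y)/∂x - ∂(x*(-x + y))/∂y = -x
Assembling: d(omega) = (-x) dx ∧ dy.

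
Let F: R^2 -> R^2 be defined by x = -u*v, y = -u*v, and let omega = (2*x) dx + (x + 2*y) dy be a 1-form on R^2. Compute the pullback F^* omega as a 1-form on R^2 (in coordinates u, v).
F^* omega = (5*u*v^2) du + (5*u^2*v) dv

Using F^*(f dg) = (f ∘ F) d(g ∘ F), substitute each coordinate x_i by F_i(u, v) in f_i, and replace dx_i by d F_i = (∂F_i/∂u) du + (∂F_i/∂v) dv.
  For the x component: f_1(F) = -2*u*v; d F_1 = (-v) du + (-u) dv
  For the y component: f_2(F) = -3*u*v; d F_2 = (-v) du + (-u) dv
Combining and collecting du, dv coefficients:
  coeff of du: 5*u*v^2
  coeff of dv: 5*u^2*v
F^* omega = (5*u*v^2) du + (5*u^2*v) dv.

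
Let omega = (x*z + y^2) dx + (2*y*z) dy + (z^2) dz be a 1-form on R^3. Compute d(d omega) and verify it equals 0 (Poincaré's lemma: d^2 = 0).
d(d omega) = 0

Step 1: d omega = sum_{i<j} (∂f_j/∂x_i - ∂f_i/∂x_j) dx_i ∧ dx_j:
  coeff of dx ∧ dy: -2*y
  coeff of dx ∧ dz: -x
  coeff of dy ∧ dz: -2*y
Step 2: Apply d again to each 2-form coefficient. The only possible 3-form in R^3 is dx ∧ dy ∧ dz, with coefficient
  ∂(coeff of dy∧dz)/∂x - ∂(coeff of dx∧dz)/∂y + ∂(coeff of dx∧dy)/∂z
  = ∂/∂x (-2*y) - ∂/∂y (-x) + ∂/∂z (-2*y).
Each of these terms simplifies to sums of mixed partials that cancel in pairs. The result is 0 (by equality of mixed partials for smooth functions — Schwarz / Clairaut).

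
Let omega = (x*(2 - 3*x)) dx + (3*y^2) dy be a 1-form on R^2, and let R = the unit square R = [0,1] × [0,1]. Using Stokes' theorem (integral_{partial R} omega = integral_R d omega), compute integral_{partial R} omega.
integral_(partial R) omega = 0

Stokes: integral_partial_R omega = integral_R d omega with d omega = (∂Q/∂x - ∂P/∂y) dx ∧ dy.
  ∂Q/∂x = 0
  ∂P/∂y = 0
  integrand = ∂Q/∂x - ∂P/∂y = 0.
Integrating over R: integral_0^1 integral_0^1 (0) dx dy = 0.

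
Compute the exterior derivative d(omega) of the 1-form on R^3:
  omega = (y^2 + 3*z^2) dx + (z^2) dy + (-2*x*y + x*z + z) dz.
d(omega) = (-2*y) dx ∧ dy + (-2*y - 5*z) dx ∧ dz + (-2*x - 2*z) dy ∧ dz

For a 1-form omega = sum_i f_i dx_i, the exterior derivative is
  d(omega) = sum_{i < j} (∂f_j/∂x_i - ∂f_i/∂x_j) dx_i ∧ dx_j.
  coefficient of dx ∧ dy: ∂f_2/∂x - ∂f_1/∂y = ∂(z^2)/∂x - ∂(y^2 + 3*z^2)/∂y = -2*y
  coefficient of dx ∧ dz: ∂f_3/∂x - ∂f_1/∂z = ∂(-2*x*y + x*z + z)/∂x - ∂(y^2 + 3*z^2)/∂z = -2*y - 5*z
  coefficient of dy ∧ dz: ∂f_3/∂y - ∂f_2/∂z = ∂(-2*x*y + x*z + z)/∂y - ∂(z^2)/∂z = -2*x - 2*z
Assembling: d(omega) = (-2*y) dx ∧ dy + (-2*y - 5*z) dx ∧ dz + (-2*x - 2*z) dy ∧ dz.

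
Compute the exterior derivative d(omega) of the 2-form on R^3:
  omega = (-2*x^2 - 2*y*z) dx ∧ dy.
d(omega) = (-2*y) dx ∧ dy ∧ dz

For a 2-form omega = sum_{i<j} g_{ij} dx_i ∧ dx_j, the exterior derivative is
  d(omega) = sum_{i<j} d(g_{ij}) ∧ dx_i ∧ dx_j = sum_{i<j, k} (∂g_{ij}/∂x_k) dx_k ∧ dx_i ∧ dx_j.
Expand each term, using dx_k ∧ dx_i ∧ dx_j = sgn(permutation) dx_{(a)} ∧ dx_{(b)} ∧ dx_{(c)} with (a < b < c) sorted:
  d(-2*x^2 - 2*y*z) includes (∂/∂z)(-2*x^2 - 2*y*z) dz = (-2*y) dz, which multiplied by dx ∧ dy gives (-2*y) dx ∧ dy ∧ dz
Collecting like 3-forms: d(omega) = (-2*y) dx ∧ dy ∧ dz.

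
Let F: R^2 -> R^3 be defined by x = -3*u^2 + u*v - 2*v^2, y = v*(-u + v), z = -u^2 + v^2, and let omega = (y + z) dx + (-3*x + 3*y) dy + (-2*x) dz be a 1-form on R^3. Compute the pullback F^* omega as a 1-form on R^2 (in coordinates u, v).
F^* omega = (-6*u^3 - 15*u*v^2 - 7*v^3) du + (-10*u^3 + 39*u^2*v - 19*u*v^2 + 18*v^3) dv

Using F^*(f dg) = (f ∘ F) d(g ∘ F), substitute each coordinate x_i by F_i(u, v) in f_i, and replace dx_i by d F_i = (∂F_i/∂u) du + (∂F_i/∂v) dv.
  For the x component: f_1(F) = -u^2 - u*v + 2*v^2; d F_1 = (-6*u + v) du + (u - 4*v) dv
  For the y component: f_2(F) = 9*u^2 - 6*u*v + 9*v^2; d F_2 = (-v) du + (-u + 2*v) dv
  For the z component: f_3(F) = 6*u^2 - 2*u*v + 4*v^2; d F_3 = (-2*u) du + (2*v) dv
Combining and collecting du, dv coefficients:
  coeff of du: -6*u^3 - 15*u*v^2 - 7*v^3
  coeff of dv: -10*u^3 + 39*u^2*v - 19*u*v^2 + 18*v^3
F^* omega = (-6*u^3 - 15*u*v^2 - 7*v^3) du + (-10*u^3 + 39*u^2*v - 19*u*v^2 + 18*v^3) dv.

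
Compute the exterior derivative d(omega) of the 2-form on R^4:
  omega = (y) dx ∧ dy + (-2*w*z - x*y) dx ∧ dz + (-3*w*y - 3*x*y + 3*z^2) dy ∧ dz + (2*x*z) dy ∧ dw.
d(omega) = (x - 3*y) dx ∧ dy ∧ dz + (-2*z) dx ∧ dz ∧ dw + (-2*x - 3*y) dy ∧ dz ∧ dw + (2*z) dx ∧ dy ∧ dw

For a 2-form omega = sum_{i<j} g_{ij} dx_i ∧ dx_j, the exterior derivative is
  d(omega) = sum_{i<j} d(g_{ij}) ∧ dx_i ∧ dx_j = sum_{i<j, k} (∂g_{ij}/∂x_k) dx_k ∧ dx_i ∧ dx_j.
Expand each term, using dx_k ∧ dx_i ∧ dx_j = sgn(permutation) dx_{(a)} ∧ dx_{(b)} ∧ dx_{(c)} with (a < b < c) sorted:
  d(-2*w*z - x*y) includes (∂/∂y)(-2*w*z - x*y) dy = (-x) dy, which multiplied by dx ∧ dz gives (x) dx ∧ dy ∧ dz
  d(-2*w*z - x*y) includes (∂/∂w)(-2*w*z - x*y) dw = (-2*z) dw, which multiplied by dx ∧ dz gives (-2*z) dx ∧ dz ∧ dw
  d(-3*w*y - 3*x*y + 3*z^2) includes (∂/∂x)(-3*w*y - 3*x*y + 3*z^2) dx = (-3*y) dx, which multiplied by dy ∧ dz gives (-3*y) dx ∧ dy ∧ dz
  d(-3*w*y - 3*x*y + 3*z^2) includes (∂/∂w)(-3*w*y - 3*x*y + 3*z^2) dw = (-3*y) dw, which multiplied by dy ∧ dz gives (-3*y) dy ∧ dz ∧ dw
  d(2*x*z) includes (∂/∂x)(2*x*z) dx = (2*z) dx, which multiplied by dy ∧ dw gives (2*z) dx ∧ dy ∧ dw
  d(2*x*z) includes (∂/∂z)(2*x*z) dz = (2*x) dz, which multiplied by dy ∧ dw gives (-2*x) dy ∧ dz ∧ dw
Collecting like 3-forms: d(omega) = (x - 3*y) dx ∧ dy ∧ dz + (-2*z) dx ∧ dz ∧ dw + (-2*x - 3*y) dy ∧ dz ∧ dw + (2*z) dx ∧ dy ∧ dw.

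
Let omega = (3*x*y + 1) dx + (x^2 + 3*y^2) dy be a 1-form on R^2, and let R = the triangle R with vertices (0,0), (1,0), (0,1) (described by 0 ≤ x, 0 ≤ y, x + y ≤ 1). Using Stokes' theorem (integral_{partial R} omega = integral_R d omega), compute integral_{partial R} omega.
integral_(partial R) omega = -1/6

Stokes: integral_partial_R omega = integral_R d omega with d omega = (∂Q/∂x - ∂P/∂y) dx ∧ dy.
  ∂Q/∂x = 2*x
  ∂P/∂y = 3*x
  integrand = ∂Q/∂x - ∂P/∂y = -x.
Integrating over R: integral_0^1 integral_0^{1-x} (-x) dy dx = -1/6.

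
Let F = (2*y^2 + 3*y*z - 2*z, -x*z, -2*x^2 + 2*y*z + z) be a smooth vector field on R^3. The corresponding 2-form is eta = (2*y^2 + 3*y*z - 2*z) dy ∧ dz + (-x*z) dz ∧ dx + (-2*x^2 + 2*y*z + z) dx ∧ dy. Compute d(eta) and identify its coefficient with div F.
d(eta) = (2*y + 1) dx ∧ dy ∧ dz; div F = 2*y + 1

For a 2-form in R^3 of the form above, applying d gives a 3-form with coefficient ∂P/∂x + ∂Q/∂y + ∂R/∂z:
  ∂P/∂x = 0
  ∂Q/∂y = 0
  ∂R/∂z = 2*y + 1
Sum = 2*y + 1, which is exactly div F.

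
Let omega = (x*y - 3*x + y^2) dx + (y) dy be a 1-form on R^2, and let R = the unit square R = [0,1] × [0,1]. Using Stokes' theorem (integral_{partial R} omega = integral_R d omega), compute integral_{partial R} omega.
integral_(partial R) omega = -3/2

Stokes: integral_partial_R omega = integral_R d omega with d omega = (∂Q/∂x - ∂P/∂y) dx ∧ dy.
  ∂Q/∂x = 0
  ∂P/∂y = x + 2*y
  integrand = ∂Q/∂x - ∂P/∂y = -x - 2*y.
Integrating over R: integral_0^1 integral_0^1 (-x - 2*y) dx dy = -3/2.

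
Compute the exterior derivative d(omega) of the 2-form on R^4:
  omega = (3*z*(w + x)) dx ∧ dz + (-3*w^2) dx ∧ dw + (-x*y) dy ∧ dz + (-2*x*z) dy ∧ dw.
d(omega) = (3*z) dx ∧ dz ∧ dw + (-y) dx ∧ dy ∧ dz + (-2*z) dx ∧ dy ∧ dw + (2*x) dy ∧ dz ∧ dw

For a 2-form omega = sum_{i<j} g_{ij} dx_i ∧ dx_j, the exterior derivative is
  d(omega) = sum_{i<j} d(g_{ij}) ∧ dx_i ∧ dx_j = sum_{i<j, k} (∂g_{ij}/∂x_k) dx_k ∧ dx_i ∧ dx_j.
Expand each term, using dx_k ∧ dx_i ∧ dx_j = sgn(permutation) dx_{(a)} ∧ dx_{(b)} ∧ dx_{(c)} with (a < b < c) sorted:
  d(3*z*(w + x)) includes (∂/∂w)(3*z*(w + x)) dw = (3*z) dw, which multiplied by dx ∧ dz gives (3*z) dx ∧ dz ∧ dw
  d(-x*y) includes (∂/∂x)(-x*y) dx = (-y) dx, which multiplied by dy ∧ dz gives (-y) dx ∧ dy ∧ dz
  d(-2*x*z) includes (∂/∂x)(-2*x*z) dx = (-2*z) dx, which multiplied by dy ∧ dw gives (-2*z) dx ∧ dy ∧ dw
  d(-2*x*z) includes (∂/∂z)(-2*x*z) dz = (-2*x) dz, which multiplied by dy ∧ dw gives (2*x) dy ∧ dz ∧ dw
Collecting like 3-forms: d(omega) = (3*z) dx ∧ dz ∧ dw + (-y) dx ∧ dy ∧ dz + (-2*z) dx ∧ dy ∧ dw + (2*x) dy ∧ dz ∧ dw.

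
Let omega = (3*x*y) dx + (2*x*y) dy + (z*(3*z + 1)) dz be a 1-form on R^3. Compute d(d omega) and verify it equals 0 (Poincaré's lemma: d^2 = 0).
d(d omega) = 0

Step 1: d omega = sum_{i<j} (∂f_j/∂x_i - ∂f_i/∂x_j) dx_i ∧ dx_j:
  coeff of dx ∧ dy: -3*x + 2*y
  coeff of dx ∧ dz: 0
  coeff of dy ∧ dz: 0
Step 2: Apply d again to each 2-form coefficient. The only possible 3-form in R^3 is dx ∧ dy ∧ dz, with coefficient
  ∂(coeff of dy∧dz)/∂x - ∂(coeff of dx∧dz)/∂y + ∂(coeff of dx∧dy)/∂z
  = ∂/∂x (0) - ∂/∂y (0) + ∂/∂z (-3*x + 2*y).
Each of these terms simplifies to sums of mixed partials that cancel in pairs. The result is 0 (by equality of mixed partials for smooth functions — Schwarz / Clairaut).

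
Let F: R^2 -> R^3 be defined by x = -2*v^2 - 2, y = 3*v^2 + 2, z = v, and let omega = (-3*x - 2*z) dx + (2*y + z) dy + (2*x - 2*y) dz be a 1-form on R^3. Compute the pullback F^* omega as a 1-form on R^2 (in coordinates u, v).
F^* omega = (12*v^3 + 4*v^2 - 8) dv

Using F^*(f dg) = (f ∘ F) d(g ∘ F), substitute each coordinate x_i by F_i(u, v) in f_i, and replace dx_i by d F_i = (∂F_i/∂u) du + (∂F_i/∂v) dv.
  For the x component: f_1(F) = 6*v^2 - 2*v + 6; d F_1 = (0) du + (-4*v) dv
  For the y component: f_2(F) = 6*v^2 + v + 4; d F_2 = (0) du + (6*v) dv
  For the z component: f_3(F) = -10*v^2 - 8; d F_3 = (0) du + (1) dv
Combining and collecting du, dv coefficients:
  coeff of du: 0
  coeff of dv: 12*v^3 + 4*v^2 - 8
F^* omega = (12*v^3 + 4*v^2 - 8) dv.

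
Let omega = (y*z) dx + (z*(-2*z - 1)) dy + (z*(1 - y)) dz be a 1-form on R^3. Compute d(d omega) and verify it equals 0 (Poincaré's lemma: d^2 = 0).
d(d omega) = 0

Step 1: d omega = sum_{i<j} (∂f_j/∂x_i - ∂f_i/∂x_j) dx_i ∧ dx_j:
  coeff of dx ∧ dy: -z
  coeff of dx ∧ dz: -y
  coeff of dy ∧ dz: 3*z + 1
Step 2: Apply d again to each 2-form coefficient. The only possible 3-form in R^3 is dx ∧ dy ∧ dz, with coefficient
  ∂(coeff of dy∧dz)/∂x - ∂(coeff of dx∧dz)/∂y + ∂(coeff of dx∧dy)/∂z
  = ∂/∂x (3*z + 1) - ∂/∂y (-y) + ∂/∂z (-z).
Each of these terms simplifies to sums of mixed partials that cancel in pairs. The result is 0 (by equality of mixed partials for smooth functions — Schwarz / Clairaut).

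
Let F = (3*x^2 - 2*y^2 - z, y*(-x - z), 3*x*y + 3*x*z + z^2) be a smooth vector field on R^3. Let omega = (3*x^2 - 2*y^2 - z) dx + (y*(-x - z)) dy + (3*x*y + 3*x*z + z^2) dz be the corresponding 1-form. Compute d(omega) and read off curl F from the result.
d(omega) = (3*x + y) dy ∧ dz + (-3*y - 3*z - 1) dz ∧ dx + (3*y) dx ∧ dy; curl F = (3*x + y, -3*y - 3*z - 1, 3*y)

d omega = sum_{i<j} (∂f_j/∂x_i - ∂f_i/∂x_j) dx_i ∧ dx_j. Under the identification (dy ∧ dz, dz ∧ dx, dx ∧ dy) ↔ (e_x, e_y, e_z), the coefficients are exactly the components of curl F. Compute:
  ∂R/∂y - ∂Q/∂z = (3*x) - (-y) = 3*x + y
  ∂P/∂z - ∂R/∂x = (-1) - (3*y + 3*z) = -3*y - 3*z - 1
  ∂Q/∂x - ∂P/∂y = (-y) - (-4*y) = 3*y.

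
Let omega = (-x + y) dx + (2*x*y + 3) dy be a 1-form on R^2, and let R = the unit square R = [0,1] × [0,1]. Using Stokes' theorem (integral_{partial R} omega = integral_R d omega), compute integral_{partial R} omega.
integral_(partial R) omega = 0

Stokes: integral_partial_R omega = integral_R d omega with d omega = (∂Q/∂x - ∂P/∂y) dx ∧ dy.
  ∂Q/∂x = 2*y
  ∂P/∂y = 1
  integrand = ∂Q/∂x - ∂P/∂y = 2*y - 1.
Integrating over R: integral_0^1 integral_0^1 (2*y - 1) dx dy = 0.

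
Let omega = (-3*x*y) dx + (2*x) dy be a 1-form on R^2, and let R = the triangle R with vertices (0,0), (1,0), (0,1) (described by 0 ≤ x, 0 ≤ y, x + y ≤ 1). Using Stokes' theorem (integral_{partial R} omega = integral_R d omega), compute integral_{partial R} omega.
integral_(partial R) omega = 3/2

Stokes: integral_partial_R omega = integral_R d omega with d omega = (∂Q/∂x - ∂P/∂y) dx ∧ dy.
  ∂Q/∂x = 2
  ∂P/∂y = -3*x
  integrand = ∂Q/∂x - ∂P/∂y = 3*x + 2.
Integrating over R: integral_0^1 integral_0^{1-x} (3*x + 2) dy dx = 3/2.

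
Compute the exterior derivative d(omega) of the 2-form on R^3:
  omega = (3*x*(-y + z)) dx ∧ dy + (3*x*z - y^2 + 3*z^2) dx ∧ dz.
d(omega) = (3*x + 2*y) dx ∧ dy ∧ dz

For a 2-form omega = sum_{i<j} g_{ij} dx_i ∧ dx_j, the exterior derivative is
  d(omega) = sum_{i<j} d(g_{ij}) ∧ dx_i ∧ dx_j = sum_{i<j, k} (∂g_{ij}/∂x_k) dx_k ∧ dx_i ∧ dx_j.
Expand each term, using dx_k ∧ dx_i ∧ dx_j = sgn(permutation) dx_{(a)} ∧ dx_{(b)} ∧ dx_{(c)} with (a < b < c) sorted:
  d(3*x*(-y + z)) includes (∂/∂z)(3*x*(-y + z)) dz = (3*x) dz, which multiplied by dx ∧ dy gives (3*x) dx ∧ dy ∧ dz
  d(3*x*z - y^2 + 3*z^2) includes (∂/∂y)(3*x*z - y^2 + 3*z^2) dy = (-2*y) dy, which multiplied by dx ∧ dz gives (2*y) dx ∧ dy ∧ dz
Collecting like 3-forms: d(omega) = (3*x + 2*y) dx ∧ dy ∧ dz.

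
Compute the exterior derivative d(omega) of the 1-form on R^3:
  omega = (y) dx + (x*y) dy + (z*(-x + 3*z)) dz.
d(omega) = (y - 1) dx ∧ dy + (-z) dx ∧ dz

For a 1-form omega = sum_i f_i dx_i, the exterior derivative is
  d(omega) = sum_{i < j} (∂f_j/∂x_i - ∂f_i/∂x_j) dx_i ∧ dx_j.
  coefficient of dx ∧ dy: ∂f_2/∂x - ∂f_1/∂y = ∂(x*y)/∂x - ∂(y)/∂y = y - 1
  coefficient of dx ∧ dz: ∂f_3/∂x - ∂f_1/∂z = ∂(z*(-x + 3*z))/∂x - ∂(y)/∂z = -z
Assembling: d(omega) = (y - 1) dx ∧ dy + (-z) dx ∧ dz.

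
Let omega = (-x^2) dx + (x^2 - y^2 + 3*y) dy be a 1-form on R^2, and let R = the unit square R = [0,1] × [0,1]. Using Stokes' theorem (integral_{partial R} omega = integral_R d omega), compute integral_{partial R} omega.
integral_(partial R) omega = 1

Stokes: integral_partial_R omega = integral_R d omega with d omega = (∂Q/∂x - ∂P/∂y) dx ∧ dy.
  ∂Q/∂x = 2*x
  ∂P/∂y = 0
  integrand = ∂Q/∂x - ∂P/∂y = 2*x.
Integrating over R: integral_0^1 integral_0^1 (2*x) dx dy = 1.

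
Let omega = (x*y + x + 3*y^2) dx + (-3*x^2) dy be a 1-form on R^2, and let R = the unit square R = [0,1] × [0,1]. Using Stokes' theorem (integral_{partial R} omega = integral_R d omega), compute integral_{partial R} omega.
integral_(partial R) omega = -13/2

Stokes: integral_partial_R omega = integral_R d omega with d omega = (∂Q/∂x - ∂P/∂y) dx ∧ dy.
  ∂Q/∂x = -6*x
  ∂P/∂y = x + 6*y
  integrand = ∂Q/∂x - ∂P/∂y = -7*x - 6*y.
Integrating over R: integral_0^1 integral_0^1 (-7*x - 6*y) dx dy = -13/2.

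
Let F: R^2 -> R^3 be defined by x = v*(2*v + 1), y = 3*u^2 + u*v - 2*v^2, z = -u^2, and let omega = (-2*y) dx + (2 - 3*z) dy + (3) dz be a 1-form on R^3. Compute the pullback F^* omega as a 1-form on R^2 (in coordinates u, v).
F^* omega = (18*u^3 + 3*u^2*v + 6*u + 2*v) du + (3*u^3 - 36*u^2*v - 6*u^2 - 8*u*v^2 - 2*u*v + 2*u + 16*v^3 + 4*v^2 - 8*v) dv

Using F^*(f dg) = (f ∘ F) d(g ∘ F), substitute each coordinate x_i by F_i(u, v) in f_i, and replace dx_i by d F_i = (∂F_i/∂u) du + (∂F_i/∂v) dv.
  For the x component: f_1(F) = -6*u^2 - 2*u*v + 4*v^2; d F_1 = (0) du + (4*v + 1) dv
  For the y component: f_2(F) = 3*u^2 + 2; d F_2 = (6*u + v) du + (u - 4*v) dv
  For the z component: f_3(F) = 3; d F_3 = (-2*u) du + (0) dv
Combining and collecting du, dv coefficients:
  coeff of du: 18*u^3 + 3*u^2*v + 6*u + 2*v
  coeff of dv: 3*u^3 - 36*u^2*v - 6*u^2 - 8*u*v^2 - 2*u*v + 2*u + 16*v^3 + 4*v^2 - 8*v
F^* omega = (18*u^3 + 3*u^2*v + 6*u + 2*v) du + (3*u^3 - 36*u^2*v - 6*u^2 - 8*u*v^2 - 2*u*v + 2*u + 16*v^3 + 4*v^2 - 8*v) dv.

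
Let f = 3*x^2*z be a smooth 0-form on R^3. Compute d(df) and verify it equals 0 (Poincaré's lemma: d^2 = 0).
d(df) = 0

Step 1: df = sum_i (∂f/∂x_i) dx_i = (6*x*z) dx + (0) dy + (3*x^2) dz.
Step 2: Apply d again. Using the 1-form formula, the coefficient of dx ∧ dy in d(df) is ∂^2 f/∂x ∂y - ∂^2 f/∂y ∂x = (0) - (0) = 0 (equality of mixed partials for smooth f).
Similarly for dx ∧ dz and dy ∧ dz — all coefficients vanish. So d(df) = 0.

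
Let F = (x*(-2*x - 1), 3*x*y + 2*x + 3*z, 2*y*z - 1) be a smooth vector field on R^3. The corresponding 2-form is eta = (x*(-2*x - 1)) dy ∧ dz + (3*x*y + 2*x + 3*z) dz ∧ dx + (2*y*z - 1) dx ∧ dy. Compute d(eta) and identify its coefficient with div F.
d(eta) = (-x + 2*y - 1) dx ∧ dy ∧ dz; div F = -x + 2*y - 1

For a 2-form in R^3 of the form above, applying d gives a 3-form with coefficient ∂P/∂x + ∂Q/∂y + ∂R/∂z:
  ∂P/∂x = -4*x - 1
  ∂Q/∂y = 3*x
  ∂R/∂z = 2*y
Sum = -x + 2*y - 1, which is exactly div F.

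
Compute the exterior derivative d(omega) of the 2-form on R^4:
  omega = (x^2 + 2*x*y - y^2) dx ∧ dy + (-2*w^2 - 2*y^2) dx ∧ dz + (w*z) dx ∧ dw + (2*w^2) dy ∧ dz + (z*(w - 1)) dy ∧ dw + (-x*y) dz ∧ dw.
d(omega) = (4*y) dx ∧ dy ∧ dz + (-5*w - y) dx ∧ dz ∧ dw + (3*w - x + 1) dy ∧ dz ∧ dw

For a 2-form omega = sum_{i<j} g_{ij} dx_i ∧ dx_j, the exterior derivative is
  d(omega) = sum_{i<j} d(g_{ij}) ∧ dx_i ∧ dx_j = sum_{i<j, k} (∂g_{ij}/∂x_k) dx_k ∧ dx_i ∧ dx_j.
Expand each term, using dx_k ∧ dx_i ∧ dx_j = sgn(permutation) dx_{(a)} ∧ dx_{(b)} ∧ dx_{(c)} with (a < b < c) sorted:
  d(-2*w^2 - 2*y^2) includes (∂/∂y)(-2*w^2 - 2*y^2) dy = (-4*y) dy, which multiplied by dx ∧ dz gives (4*y) dx ∧ dy ∧ dz
  d(-2*w^2 - 2*y^2) includes (∂/∂w)(-2*w^2 - 2*y^2) dw = (-4*w) dw, which multiplied by dx ∧ dz gives (-4*w) dx ∧ dz ∧ dw
  d(w*z) includes (∂/∂z)(w*z) dz = (w) dz, which multiplied by dx ∧ dw gives (-w) dx ∧ dz ∧ dw
  d(2*w^2) includes (∂/∂w)(2*w^2) dw = (4*w) dw, which multiplied by dy ∧ dz gives (4*w) dy ∧ dz ∧ dw
  d(z*(w - 1)) includes (∂/∂z)(z*(w - 1)) dz = (w - 1) dz, which multiplied by dy ∧ dw gives (1 - w) dy ∧ dz ∧ dw
  d(-x*y) includes (∂/∂x)(-x*y) dx = (-y) dx, which multiplied by dz ∧ dw gives (-y) dx ∧ dz ∧ dw
  d(-x*y) includes (∂/∂y)(-x*y) dy = (-x) dy, which multiplied by dz ∧ dw gives (-x) dy ∧ dz ∧ dw
Collecting like 3-forms: d(omega) = (4*y) dx ∧ dy ∧ dz + (-5*w - y) dx ∧ dz ∧ dw + (3*w - x + 1) dy ∧ dz ∧ dw.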